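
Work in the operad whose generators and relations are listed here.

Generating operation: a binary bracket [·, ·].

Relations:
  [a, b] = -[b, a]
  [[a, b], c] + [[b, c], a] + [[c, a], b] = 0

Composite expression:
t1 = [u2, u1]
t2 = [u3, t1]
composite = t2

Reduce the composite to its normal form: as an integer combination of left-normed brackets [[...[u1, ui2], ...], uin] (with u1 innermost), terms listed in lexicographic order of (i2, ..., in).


Expand each bracket as ab - ba; the u1-initial words give the coefficients.
Composite bracket: [u3, [u2, u1]]
Under [a, b] = ab - ba we get 4 signed associative words (2^2 = 4).
Keep just the words that open with u1:
  sign of u1u2u3 is +1, so it contributes +[[u1, u2], u3]

[[u1, u2], u3]


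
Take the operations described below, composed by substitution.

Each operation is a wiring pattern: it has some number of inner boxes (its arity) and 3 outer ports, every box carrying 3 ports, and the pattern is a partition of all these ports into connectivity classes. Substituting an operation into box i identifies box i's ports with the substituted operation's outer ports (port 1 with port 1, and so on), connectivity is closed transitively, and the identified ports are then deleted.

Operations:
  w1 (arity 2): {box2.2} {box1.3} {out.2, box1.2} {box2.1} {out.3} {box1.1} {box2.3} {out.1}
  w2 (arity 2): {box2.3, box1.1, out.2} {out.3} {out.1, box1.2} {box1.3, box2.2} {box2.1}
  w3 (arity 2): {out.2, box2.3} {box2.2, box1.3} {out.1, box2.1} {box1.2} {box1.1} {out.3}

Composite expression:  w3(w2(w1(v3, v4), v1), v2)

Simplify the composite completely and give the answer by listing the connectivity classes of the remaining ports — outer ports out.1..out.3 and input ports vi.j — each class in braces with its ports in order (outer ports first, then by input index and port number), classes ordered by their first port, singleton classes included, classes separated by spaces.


Substituting into w3 glues patterns; closure does the rest.
the subtree at w1 composes to {out.1} {out.2, v3.2} {out.3} {v3.1} {v3.3} {v4.1} {v4.2} {v4.3} on (v3, v4); out.j = own outer ports
the subtree at w2 composes to {out.1, v3.2} {out.2, v1.3} {out.3} {v1.1} {v1.2} {v3.1} {v3.3} {v4.1} {v4.2} {v4.3} on (v3, v4, v1); out.j = own outer ports
the subtree at w3 composes to {out.1, v2.1} {out.2, v2.3} {out.3} {v1.1} {v1.2} {v1.3} {v2.2} {v3.1} {v3.2} {v3.3} {v4.1} {v4.2} {v4.3} on (v3, v4, v1, v2); out.j = own outer ports

{out.1, v2.1} {out.2, v2.3} {out.3} {v1.1} {v1.2} {v1.3} {v2.2} {v3.1} {v3.2} {v3.3} {v4.1} {v4.2} {v4.3}


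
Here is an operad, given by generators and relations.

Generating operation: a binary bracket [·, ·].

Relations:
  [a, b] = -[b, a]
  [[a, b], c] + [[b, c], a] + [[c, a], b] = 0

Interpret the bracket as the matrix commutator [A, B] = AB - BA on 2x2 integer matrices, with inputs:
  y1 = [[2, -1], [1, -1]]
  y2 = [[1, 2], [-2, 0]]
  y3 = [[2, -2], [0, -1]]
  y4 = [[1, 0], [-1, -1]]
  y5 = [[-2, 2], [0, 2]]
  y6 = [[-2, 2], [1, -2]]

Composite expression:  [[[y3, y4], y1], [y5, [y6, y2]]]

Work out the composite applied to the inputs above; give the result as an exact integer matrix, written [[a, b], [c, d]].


[[-224, 512], [-36, 224]]

[y3, y4] = [[2, 4], [3, -2]]
[[y3, y4], y1] = [[7, -16], [5, -7]]
[y6, y2] = [[-6, -2], [1, 6]]
[y5, [y6, y2]] = [[2, 32], [4, -2]]
[[[y3, y4], y1], [y5, [y6, y2]]] = [[-224, 512], [-36, 224]]


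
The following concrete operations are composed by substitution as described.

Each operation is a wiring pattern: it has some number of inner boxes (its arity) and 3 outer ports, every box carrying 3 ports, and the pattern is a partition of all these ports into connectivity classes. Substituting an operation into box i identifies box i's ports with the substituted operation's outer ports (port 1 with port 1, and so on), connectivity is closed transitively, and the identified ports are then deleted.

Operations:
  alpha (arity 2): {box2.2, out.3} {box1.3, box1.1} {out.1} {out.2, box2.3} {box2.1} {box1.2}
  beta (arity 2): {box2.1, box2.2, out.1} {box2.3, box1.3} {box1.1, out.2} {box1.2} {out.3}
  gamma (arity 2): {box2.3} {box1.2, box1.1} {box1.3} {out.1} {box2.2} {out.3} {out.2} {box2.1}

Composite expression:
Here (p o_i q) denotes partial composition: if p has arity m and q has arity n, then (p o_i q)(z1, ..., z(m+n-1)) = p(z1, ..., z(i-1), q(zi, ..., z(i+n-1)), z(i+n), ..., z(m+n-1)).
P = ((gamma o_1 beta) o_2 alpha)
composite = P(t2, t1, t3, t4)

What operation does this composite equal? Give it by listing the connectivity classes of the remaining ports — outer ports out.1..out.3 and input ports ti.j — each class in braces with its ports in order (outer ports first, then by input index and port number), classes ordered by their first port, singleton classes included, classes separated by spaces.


{out.1} {out.2} {out.3} {t1.1, t1.3} {t1.2} {t2.1, t3.3} {t2.2} {t2.3, t3.2} {t3.1} {t4.1} {t4.2} {t4.3}

Treat the ports identified at gamma as solder joints: merge, then drop.
the subtree at alpha composes to {out.1} {out.2, t3.3} {out.3, t3.2} {t1.1, t1.3} {t1.2} {t3.1} on (t1, t3); out.j = own outer ports
the subtree at beta composes to {out.1, t3.3} {out.2, t2.1} {out.3} {t1.1, t1.3} {t1.2} {t2.2} {t2.3, t3.2} {t3.1} on (t2, t1, t3); out.j = own outer ports
the subtree at gamma composes to {out.1} {out.2} {out.3} {t1.1, t1.3} {t1.2} {t2.1, t3.3} {t2.2} {t2.3, t3.2} {t3.1} {t4.1} {t4.2} {t4.3} on (t2, t1, t3, t4); out.j = own outer ports


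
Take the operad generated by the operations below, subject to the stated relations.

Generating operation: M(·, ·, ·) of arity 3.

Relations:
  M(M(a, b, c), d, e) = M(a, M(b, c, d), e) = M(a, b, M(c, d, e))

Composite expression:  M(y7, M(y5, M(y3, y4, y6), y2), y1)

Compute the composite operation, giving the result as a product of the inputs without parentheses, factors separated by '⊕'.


y7 ⊕ y5 ⊕ y3 ⊕ y4 ⊕ y6 ⊕ y2 ⊕ y1

Every regrouping of M is equal, so read the y-inputs in written order.
M(y3, y4, y6) spells out as y3 ⊕ y4 ⊕ y6
M(y5, M(y3, y4, y6), y2) spells out as y5 ⊕ y3 ⊕ y4 ⊕ y6 ⊕ y2
M(y7, M(y5, M(y3, y4, y6), y2), y1) spells out as y7 ⊕ y5 ⊕ y3 ⊕ y4 ⊕ y6 ⊕ y2 ⊕ y1


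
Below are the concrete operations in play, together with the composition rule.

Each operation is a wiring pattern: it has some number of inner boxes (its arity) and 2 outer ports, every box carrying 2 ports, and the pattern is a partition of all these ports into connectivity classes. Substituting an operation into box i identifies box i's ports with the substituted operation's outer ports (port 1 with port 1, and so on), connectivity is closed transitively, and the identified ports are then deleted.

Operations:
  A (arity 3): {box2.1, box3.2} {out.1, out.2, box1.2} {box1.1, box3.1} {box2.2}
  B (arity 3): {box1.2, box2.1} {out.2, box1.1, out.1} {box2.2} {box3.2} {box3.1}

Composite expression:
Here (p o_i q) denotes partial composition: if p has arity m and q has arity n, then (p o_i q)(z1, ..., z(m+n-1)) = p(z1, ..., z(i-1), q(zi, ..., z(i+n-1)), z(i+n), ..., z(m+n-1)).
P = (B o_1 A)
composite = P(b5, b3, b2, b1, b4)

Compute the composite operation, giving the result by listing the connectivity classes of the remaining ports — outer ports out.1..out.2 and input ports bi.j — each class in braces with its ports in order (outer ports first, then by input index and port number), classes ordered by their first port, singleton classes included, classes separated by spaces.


{out.1, out.2, b1.1, b5.2} {b1.2} {b2.1, b5.1} {b2.2, b3.1} {b3.2} {b4.1} {b4.2}

Reachability decides: close wires over B-identified ports.
composing A on (b5, b3, b2), with out.j its own outer ports: {out.1, out.2, b5.2} {b2.1, b5.1} {b2.2, b3.1} {b3.2}
composing B on (b5, b3, b2, b1, b4), with out.j its own outer ports: {out.1, out.2, b1.1, b5.2} {b1.2} {b2.1, b5.1} {b2.2, b3.1} {b3.2} {b4.1} {b4.2}


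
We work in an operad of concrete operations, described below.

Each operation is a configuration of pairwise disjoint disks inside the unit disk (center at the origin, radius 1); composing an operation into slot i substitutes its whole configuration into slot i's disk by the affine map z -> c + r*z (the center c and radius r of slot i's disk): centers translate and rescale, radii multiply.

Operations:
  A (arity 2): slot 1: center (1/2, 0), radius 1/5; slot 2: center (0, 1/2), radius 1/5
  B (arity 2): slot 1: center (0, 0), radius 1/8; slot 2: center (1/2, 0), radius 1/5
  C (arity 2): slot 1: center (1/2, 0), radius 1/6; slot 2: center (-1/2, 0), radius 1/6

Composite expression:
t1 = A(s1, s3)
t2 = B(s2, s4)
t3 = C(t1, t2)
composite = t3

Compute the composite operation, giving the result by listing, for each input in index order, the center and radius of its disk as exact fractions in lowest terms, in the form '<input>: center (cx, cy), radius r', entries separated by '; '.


s1: center (7/12, 0), radius 1/30; s2: center (-1/2, 0), radius 1/48; s3: center (1/2, 1/12), radius 1/30; s4: center (-5/12, 0), radius 1/30

Each s-disk chains the slot maps above it in C; radii multiply.
for s1, the 2-step affine chain lands on center (7/12, 0), radius 1/30
for s3, the 2-step affine chain lands on center (1/2, 1/12), radius 1/30
for s2, the 2-step affine chain lands on center (-1/2, 0), radius 1/48
for s4, the 2-step affine chain lands on center (-5/12, 0), radius 1/30


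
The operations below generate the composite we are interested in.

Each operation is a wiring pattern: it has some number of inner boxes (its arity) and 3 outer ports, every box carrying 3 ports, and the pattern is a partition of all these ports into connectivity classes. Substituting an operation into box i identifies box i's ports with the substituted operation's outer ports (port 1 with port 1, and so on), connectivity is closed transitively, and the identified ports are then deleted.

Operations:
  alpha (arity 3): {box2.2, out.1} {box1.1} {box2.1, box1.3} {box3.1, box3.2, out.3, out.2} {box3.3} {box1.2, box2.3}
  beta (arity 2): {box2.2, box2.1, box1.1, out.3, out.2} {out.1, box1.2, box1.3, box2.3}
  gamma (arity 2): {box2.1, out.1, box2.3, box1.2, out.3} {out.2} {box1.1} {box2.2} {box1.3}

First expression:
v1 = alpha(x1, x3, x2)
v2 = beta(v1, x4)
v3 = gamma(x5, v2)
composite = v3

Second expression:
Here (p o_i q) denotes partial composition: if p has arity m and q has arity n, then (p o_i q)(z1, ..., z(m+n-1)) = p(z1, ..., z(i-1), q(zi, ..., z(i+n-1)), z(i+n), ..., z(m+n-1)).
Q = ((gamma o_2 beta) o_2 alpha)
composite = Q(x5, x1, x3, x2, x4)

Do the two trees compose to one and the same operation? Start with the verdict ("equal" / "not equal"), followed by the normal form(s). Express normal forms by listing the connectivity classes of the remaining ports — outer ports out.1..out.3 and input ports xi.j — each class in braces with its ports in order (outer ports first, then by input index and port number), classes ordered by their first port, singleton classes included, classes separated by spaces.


equal; the common form is {out.1, out.3, x2.1, x2.2, x3.2, x4.1, x4.2, x4.3, x5.2} {out.2} {x1.1} {x1.2, x3.3} {x1.3, x3.1} {x2.3} {x5.1} {x5.3}

In normal form, the first expression is {out.1, out.3, x2.1, x2.2, x3.2, x4.1, x4.2, x4.3, x5.2} {out.2} {x1.1} {x1.2, x3.3} {x1.3, x3.1} {x2.3} {x5.1} {x5.3}
In normal form, the second expression is {out.1, out.3, x2.1, x2.2, x3.2, x4.1, x4.2, x4.3, x5.2} {out.2} {x1.1} {x1.2, x3.3} {x1.3, x3.1} {x2.3} {x5.1} {x5.3}
Same normal form: equal.


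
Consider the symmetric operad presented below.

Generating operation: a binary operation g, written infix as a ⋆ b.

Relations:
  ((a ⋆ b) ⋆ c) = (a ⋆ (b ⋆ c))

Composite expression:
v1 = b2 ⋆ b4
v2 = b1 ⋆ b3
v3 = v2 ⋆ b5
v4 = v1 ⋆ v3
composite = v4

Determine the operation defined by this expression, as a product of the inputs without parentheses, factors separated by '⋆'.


b2 ⋆ b4 ⋆ b1 ⋆ b3 ⋆ b5

Every regrouping of g is equal, so read the b-inputs in written order.
(b2 ⋆ b4) spells out as b2 ⋆ b4
(b1 ⋆ b3) spells out as b1 ⋆ b3
((b1 ⋆ b3) ⋆ b5) spells out as b1 ⋆ b3 ⋆ b5
((b2 ⋆ b4) ⋆ ((b1 ⋆ b3) ⋆ b5)) spells out as b2 ⋆ b4 ⋆ b1 ⋆ b3 ⋆ b5


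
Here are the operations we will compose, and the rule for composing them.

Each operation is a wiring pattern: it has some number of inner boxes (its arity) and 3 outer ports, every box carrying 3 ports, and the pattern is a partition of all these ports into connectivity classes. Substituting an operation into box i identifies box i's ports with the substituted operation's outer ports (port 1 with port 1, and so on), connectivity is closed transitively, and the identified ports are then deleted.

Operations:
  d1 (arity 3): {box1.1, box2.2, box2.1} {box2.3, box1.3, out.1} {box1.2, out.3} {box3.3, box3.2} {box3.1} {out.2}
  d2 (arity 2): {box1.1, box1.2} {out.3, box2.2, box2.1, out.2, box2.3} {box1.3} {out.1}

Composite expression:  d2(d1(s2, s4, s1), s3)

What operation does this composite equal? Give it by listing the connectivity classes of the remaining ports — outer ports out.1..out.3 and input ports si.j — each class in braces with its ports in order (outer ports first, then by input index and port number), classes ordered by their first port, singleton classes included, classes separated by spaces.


Treat the ports identified at d2 as solder joints: merge, then drop.
after d1, the pattern on (s2, s4, s1) reads {out.1, s2.3, s4.3} {out.2} {out.3, s2.2} {s1.1} {s1.2, s1.3} {s2.1, s4.1, s4.2} (out.j = its outer ports)
after d2, the pattern on (s2, s4, s1, s3) reads {out.1} {out.2, out.3, s3.1, s3.2, s3.3} {s1.1} {s1.2, s1.3} {s2.1, s4.1, s4.2} {s2.2} {s2.3, s4.3} (out.j = its outer ports)

{out.1} {out.2, out.3, s3.1, s3.2, s3.3} {s1.1} {s1.2, s1.3} {s2.1, s4.1, s4.2} {s2.2} {s2.3, s4.3}


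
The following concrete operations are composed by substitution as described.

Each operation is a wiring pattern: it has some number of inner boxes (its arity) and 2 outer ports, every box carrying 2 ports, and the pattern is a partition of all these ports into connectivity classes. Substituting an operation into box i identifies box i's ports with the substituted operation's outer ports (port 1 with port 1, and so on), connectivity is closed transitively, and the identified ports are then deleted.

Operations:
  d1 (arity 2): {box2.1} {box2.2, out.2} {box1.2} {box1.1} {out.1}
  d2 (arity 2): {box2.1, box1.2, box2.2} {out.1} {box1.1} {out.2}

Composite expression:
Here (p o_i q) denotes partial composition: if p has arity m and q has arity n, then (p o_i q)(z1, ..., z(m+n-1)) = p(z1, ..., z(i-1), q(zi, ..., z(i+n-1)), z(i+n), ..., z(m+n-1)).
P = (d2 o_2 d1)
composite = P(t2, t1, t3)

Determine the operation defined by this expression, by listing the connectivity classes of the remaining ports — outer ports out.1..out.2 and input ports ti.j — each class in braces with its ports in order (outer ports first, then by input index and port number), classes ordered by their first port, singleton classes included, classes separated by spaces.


{out.1} {out.2} {t1.1} {t1.2} {t2.1} {t2.2, t3.2} {t3.1}

Substituting into d2 glues patterns; closure does the rest.
stage d1: inputs (t1, t3), connectivity {out.1} {out.2, t3.2} {t1.1} {t1.2} {t3.1}, out.j its boundary
stage d2: inputs (t2, t1, t3), connectivity {out.1} {out.2} {t1.1} {t1.2} {t2.1} {t2.2, t3.2} {t3.1}, out.j its boundary


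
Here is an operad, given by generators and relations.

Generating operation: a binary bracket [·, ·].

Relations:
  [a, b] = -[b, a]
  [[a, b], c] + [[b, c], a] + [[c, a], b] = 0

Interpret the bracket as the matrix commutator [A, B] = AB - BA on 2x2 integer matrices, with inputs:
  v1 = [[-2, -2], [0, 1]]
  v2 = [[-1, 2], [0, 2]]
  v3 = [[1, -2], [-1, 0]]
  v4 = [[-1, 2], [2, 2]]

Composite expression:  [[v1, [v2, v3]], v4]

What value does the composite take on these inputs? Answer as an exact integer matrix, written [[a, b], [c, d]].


[[-22, -36], [3, 22]]


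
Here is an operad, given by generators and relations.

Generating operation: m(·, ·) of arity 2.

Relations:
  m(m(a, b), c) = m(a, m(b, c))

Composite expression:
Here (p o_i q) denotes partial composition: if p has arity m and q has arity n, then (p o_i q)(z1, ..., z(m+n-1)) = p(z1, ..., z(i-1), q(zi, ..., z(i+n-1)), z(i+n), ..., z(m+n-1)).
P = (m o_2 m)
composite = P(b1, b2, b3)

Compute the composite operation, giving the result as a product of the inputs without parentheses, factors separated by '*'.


b1 * b2 * b3

Key point: m is associative — brackets drop, the b-order remains.
m(b2, b3) unparenthesizes to b2 * b3
m(b1, m(b2, b3)) unparenthesizes to b1 * b2 * b3


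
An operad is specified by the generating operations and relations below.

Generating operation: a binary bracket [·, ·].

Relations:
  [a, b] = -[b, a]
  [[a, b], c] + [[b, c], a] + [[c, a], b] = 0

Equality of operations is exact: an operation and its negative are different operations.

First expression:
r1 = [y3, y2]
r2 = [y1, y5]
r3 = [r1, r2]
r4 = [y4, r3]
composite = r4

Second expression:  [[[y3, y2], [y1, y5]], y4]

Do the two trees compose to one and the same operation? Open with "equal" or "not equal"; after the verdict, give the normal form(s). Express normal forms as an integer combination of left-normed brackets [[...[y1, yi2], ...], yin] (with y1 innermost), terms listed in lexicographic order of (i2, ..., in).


In normal form, the first expression is -[[[[y1, y5], y2], y3], y4] + [[[[y1, y5], y3], y2], y4]
In normal form, the second expression is [[[[y1, y5], y2], y3], y4] - [[[[y1, y5], y3], y2], y4]
The forms do not match — not equal.

not equal — first -[[[[y1, y5], y2], y3], y4] + [[[[y1, y5], y3], y2], y4], second [[[[y1, y5], y2], y3], y4] - [[[[y1, y5], y3], y2], y4]


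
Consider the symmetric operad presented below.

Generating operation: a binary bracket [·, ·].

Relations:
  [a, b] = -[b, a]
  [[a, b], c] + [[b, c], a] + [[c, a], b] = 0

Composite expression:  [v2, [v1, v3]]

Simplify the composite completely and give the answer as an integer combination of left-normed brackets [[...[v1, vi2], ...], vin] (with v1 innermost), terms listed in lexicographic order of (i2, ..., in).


-[[v1, v3], v2]

Antisymmetry and Jacobi reduce to v1-anchored left-normed brackets.
Composite bracket: [v2, [v1, v3]]
The bracket unfolds into 4 signed words via [a, b] = ab - ba (2^2 = 4).
Words beginning with v1 determine it all:
  word v1v3v2 has sign -1, contributing -[[v1, v3], v2]


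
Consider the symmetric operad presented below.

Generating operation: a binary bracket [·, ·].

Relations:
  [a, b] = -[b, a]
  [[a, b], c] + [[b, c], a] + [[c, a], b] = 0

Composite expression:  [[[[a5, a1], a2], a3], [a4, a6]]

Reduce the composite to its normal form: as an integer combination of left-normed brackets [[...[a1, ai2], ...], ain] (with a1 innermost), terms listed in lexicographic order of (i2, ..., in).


-[[[[[a1, a5], a2], a3], a4], a6] + [[[[[a1, a5], a2], a3], a6], a4]


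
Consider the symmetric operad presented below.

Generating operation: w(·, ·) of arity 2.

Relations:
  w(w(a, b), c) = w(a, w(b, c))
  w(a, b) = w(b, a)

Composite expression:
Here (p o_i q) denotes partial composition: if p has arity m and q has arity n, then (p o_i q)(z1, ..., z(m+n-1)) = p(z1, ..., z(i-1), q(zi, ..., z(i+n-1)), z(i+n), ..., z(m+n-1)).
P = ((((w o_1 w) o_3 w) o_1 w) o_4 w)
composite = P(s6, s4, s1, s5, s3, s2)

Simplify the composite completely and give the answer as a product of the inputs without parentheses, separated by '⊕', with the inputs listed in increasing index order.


With w associative and commutative, the s-input set is all that matters.
w(s6, s4) linearizes to s6 ⊕ s4
w(w(s6, s4), s1) linearizes to s6 ⊕ s4 ⊕ s1
w(s5, s3) linearizes to s5 ⊕ s3
w(w(s5, s3), s2) linearizes to s5 ⊕ s3 ⊕ s2
w(w(w(s6, s4), s1), w(w(s5, s3), s2)) linearizes to s6 ⊕ s4 ⊕ s1 ⊕ s5 ⊕ s3 ⊕ s2
commutativity sorts the factors: s1 ⊕ s2 ⊕ s3 ⊕ s4 ⊕ s5 ⊕ s6

s1 ⊕ s2 ⊕ s3 ⊕ s4 ⊕ s5 ⊕ s6


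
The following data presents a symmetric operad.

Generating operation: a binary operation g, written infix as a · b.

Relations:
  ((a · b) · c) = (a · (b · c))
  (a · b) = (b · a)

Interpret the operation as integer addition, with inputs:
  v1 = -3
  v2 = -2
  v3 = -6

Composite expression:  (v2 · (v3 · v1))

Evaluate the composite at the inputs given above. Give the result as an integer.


(v3 · v1) = -9
(v2 · (v3 · v1)) = -11

-11


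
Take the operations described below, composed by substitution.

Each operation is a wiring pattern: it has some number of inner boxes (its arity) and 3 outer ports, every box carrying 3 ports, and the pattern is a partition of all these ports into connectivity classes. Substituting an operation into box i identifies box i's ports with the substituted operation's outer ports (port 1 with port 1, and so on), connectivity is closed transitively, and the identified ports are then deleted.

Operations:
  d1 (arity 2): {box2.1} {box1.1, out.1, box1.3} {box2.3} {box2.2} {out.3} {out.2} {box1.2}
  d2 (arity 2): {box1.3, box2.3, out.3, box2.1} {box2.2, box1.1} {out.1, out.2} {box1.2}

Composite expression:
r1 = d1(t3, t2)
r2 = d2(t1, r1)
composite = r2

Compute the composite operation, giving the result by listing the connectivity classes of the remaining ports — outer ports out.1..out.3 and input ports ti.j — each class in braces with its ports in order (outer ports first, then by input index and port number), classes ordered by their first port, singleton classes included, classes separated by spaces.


Substituting into d2 glues patterns; closure does the rest.
d1 over (t3, t2) gives {out.1, t3.1, t3.3} {out.2} {out.3} {t2.1} {t2.2} {t2.3} {t3.2}, out.j being that stage's outer ports
d2 over (t1, t3, t2) gives {out.1, out.2} {out.3, t1.3, t3.1, t3.3} {t1.1} {t1.2} {t2.1} {t2.2} {t2.3} {t3.2}, out.j being that stage's outer ports

{out.1, out.2} {out.3, t1.3, t3.1, t3.3} {t1.1} {t1.2} {t2.1} {t2.2} {t2.3} {t3.2}


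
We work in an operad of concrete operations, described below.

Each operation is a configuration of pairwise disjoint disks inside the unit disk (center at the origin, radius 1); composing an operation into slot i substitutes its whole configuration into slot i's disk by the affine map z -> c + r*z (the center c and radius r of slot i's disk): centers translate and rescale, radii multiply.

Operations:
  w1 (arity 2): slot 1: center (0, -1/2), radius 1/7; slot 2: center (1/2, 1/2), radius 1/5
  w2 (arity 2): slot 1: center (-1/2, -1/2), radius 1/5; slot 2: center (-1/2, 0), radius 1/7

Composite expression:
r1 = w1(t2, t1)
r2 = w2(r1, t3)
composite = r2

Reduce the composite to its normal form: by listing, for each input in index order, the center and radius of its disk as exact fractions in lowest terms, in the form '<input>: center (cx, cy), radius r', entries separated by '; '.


t1: center (-2/5, -2/5), radius 1/25; t2: center (-1/2, -3/5), radius 1/35; t3: center (-1/2, 0), radius 1/7


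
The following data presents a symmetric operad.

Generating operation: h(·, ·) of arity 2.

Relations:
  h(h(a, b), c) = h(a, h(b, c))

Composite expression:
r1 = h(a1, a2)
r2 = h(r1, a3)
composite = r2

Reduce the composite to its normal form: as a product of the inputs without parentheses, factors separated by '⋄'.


a1 ⋄ a2 ⋄ a3

The h-tree's shape is irrelevant; the a-reading-order decides.
h(a1, a2) reduces to a1 ⋄ a2
h(h(a1, a2), a3) reduces to a1 ⋄ a2 ⋄ a3


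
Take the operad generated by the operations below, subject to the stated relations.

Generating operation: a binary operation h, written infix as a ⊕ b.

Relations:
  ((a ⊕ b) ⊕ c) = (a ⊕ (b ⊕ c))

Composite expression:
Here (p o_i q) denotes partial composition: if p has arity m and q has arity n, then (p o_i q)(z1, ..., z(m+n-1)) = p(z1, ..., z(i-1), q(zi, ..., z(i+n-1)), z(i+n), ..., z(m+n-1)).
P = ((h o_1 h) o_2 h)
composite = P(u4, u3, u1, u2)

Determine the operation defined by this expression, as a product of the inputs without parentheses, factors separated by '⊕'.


u4 ⊕ u3 ⊕ u1 ⊕ u2


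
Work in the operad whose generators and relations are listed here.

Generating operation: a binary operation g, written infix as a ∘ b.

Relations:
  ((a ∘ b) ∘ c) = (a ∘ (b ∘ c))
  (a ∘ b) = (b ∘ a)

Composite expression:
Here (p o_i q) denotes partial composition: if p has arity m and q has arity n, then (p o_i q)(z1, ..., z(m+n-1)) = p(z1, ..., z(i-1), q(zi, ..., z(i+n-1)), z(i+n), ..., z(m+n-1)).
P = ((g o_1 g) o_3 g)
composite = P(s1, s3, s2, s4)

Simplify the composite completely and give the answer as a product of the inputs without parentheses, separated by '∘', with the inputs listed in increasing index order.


s1 ∘ s2 ∘ s3 ∘ s4

Shape and order are irrelevant to g; the s-input set decides.
(s1 ∘ s3) reduces to s1 ∘ s3
(s2 ∘ s4) reduces to s2 ∘ s4
((s1 ∘ s3) ∘ (s2 ∘ s4)) reduces to s1 ∘ s3 ∘ s2 ∘ s4
the factors in increasing index order: s1 ∘ s2 ∘ s3 ∘ s4


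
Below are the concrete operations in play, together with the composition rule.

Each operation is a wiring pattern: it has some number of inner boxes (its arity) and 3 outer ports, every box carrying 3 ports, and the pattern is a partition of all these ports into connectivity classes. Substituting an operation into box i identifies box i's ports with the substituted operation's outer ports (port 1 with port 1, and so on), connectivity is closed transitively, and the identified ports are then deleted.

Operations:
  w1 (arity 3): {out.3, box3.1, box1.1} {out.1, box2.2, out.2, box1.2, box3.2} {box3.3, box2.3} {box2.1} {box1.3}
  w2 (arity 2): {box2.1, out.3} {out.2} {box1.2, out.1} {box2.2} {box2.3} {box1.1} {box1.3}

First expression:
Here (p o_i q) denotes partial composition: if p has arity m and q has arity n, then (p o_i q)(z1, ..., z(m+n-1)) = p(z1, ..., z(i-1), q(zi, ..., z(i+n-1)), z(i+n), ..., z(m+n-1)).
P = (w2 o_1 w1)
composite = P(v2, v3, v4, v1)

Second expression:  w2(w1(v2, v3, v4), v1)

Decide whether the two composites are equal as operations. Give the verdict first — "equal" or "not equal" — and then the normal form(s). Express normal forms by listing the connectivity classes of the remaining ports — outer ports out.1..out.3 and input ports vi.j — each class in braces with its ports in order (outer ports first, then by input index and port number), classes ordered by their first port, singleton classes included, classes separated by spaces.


Reducing the first expression gives {out.1, v2.2, v3.2, v4.2} {out.2} {out.3, v1.1} {v1.2} {v1.3} {v2.1, v4.1} {v2.3} {v3.1} {v3.3, v4.3}
Reducing the second expression gives {out.1, v2.2, v3.2, v4.2} {out.2} {out.3, v1.1} {v1.2} {v1.3} {v2.1, v4.1} {v2.3} {v3.1} {v3.3, v4.3}
Identical normal forms: equal.

equal; both compose to {out.1, v2.2, v3.2, v4.2} {out.2} {out.3, v1.1} {v1.2} {v1.3} {v2.1, v4.1} {v2.3} {v3.1} {v3.3, v4.3}


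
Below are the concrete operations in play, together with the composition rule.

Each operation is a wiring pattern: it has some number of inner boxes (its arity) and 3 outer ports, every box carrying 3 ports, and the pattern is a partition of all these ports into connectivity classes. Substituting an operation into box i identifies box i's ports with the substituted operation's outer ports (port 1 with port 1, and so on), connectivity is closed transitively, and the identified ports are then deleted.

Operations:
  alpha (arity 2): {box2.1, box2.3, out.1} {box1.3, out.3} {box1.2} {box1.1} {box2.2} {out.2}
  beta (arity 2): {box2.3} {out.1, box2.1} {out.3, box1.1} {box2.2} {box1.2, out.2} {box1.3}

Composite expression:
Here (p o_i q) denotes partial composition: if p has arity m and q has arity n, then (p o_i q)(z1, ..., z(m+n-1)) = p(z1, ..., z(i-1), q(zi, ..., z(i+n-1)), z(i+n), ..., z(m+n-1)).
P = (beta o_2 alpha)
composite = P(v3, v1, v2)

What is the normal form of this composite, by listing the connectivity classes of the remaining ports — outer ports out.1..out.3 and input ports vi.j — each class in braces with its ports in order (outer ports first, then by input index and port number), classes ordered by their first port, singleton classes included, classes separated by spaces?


After gluing at beta, chains via deleted ports link the v-ports.
alpha over (v1, v2) gives {out.1, v2.1, v2.3} {out.2} {out.3, v1.3} {v1.1} {v1.2} {v2.2}, out.j being that stage's outer ports
beta over (v3, v1, v2) gives {out.1, v2.1, v2.3} {out.2, v3.2} {out.3, v3.1} {v1.1} {v1.2} {v1.3} {v2.2} {v3.3}, out.j being that stage's outer ports

{out.1, v2.1, v2.3} {out.2, v3.2} {out.3, v3.1} {v1.1} {v1.2} {v1.3} {v2.2} {v3.3}


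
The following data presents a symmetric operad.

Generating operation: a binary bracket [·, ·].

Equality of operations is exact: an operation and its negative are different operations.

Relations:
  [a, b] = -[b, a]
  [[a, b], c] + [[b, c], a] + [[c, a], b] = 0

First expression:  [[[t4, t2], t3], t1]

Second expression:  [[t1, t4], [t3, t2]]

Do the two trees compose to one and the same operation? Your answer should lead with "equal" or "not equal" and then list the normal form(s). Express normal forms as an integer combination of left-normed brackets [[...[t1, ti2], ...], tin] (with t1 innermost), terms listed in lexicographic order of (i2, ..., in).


not equal — first [[[t1, t2], t4], t3] - [[[t1, t3], t2], t4] + [[[t1, t3], t4], t2] - [[[t1, t4], t2], t3], second -[[[t1, t4], t2], t3] + [[[t1, t4], t3], t2]

The first expression, normalized: [[[t1, t2], t4], t3] - [[[t1, t3], t2], t4] + [[[t1, t3], t4], t2] - [[[t1, t4], t2], t3]
The second expression, normalized: -[[[t1, t4], t2], t3] + [[[t1, t4], t3], t2]
Different reductions; not equal.


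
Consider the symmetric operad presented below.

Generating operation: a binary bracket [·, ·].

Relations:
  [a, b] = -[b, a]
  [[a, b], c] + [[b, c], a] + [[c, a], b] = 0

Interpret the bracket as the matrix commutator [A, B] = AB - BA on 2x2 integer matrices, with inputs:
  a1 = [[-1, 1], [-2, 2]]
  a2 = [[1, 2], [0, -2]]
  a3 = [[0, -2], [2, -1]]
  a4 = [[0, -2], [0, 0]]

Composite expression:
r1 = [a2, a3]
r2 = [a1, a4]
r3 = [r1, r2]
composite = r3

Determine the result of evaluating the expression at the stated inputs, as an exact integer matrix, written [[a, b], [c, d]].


[a2, a3] = [[4, -8], [-6, -4]]
[a1, a4] = [[-4, 6], [0, 4]]
[[a2, a3], [a1, a4]] = [[36, -16], [48, -36]]

[[36, -16], [48, -36]]


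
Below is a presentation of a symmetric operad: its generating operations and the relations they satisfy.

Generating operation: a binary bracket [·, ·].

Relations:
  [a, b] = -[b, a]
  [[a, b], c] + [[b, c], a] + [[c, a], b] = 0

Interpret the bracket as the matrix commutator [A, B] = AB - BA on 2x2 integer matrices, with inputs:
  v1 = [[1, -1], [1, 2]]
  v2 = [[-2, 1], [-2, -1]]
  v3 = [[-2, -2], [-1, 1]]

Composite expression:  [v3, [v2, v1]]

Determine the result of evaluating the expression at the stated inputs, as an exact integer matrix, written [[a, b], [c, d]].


[[-4, -10], [11, 4]]

[v2, v1] = [[-1, 2], [3, 1]]
[v3, [v2, v1]] = [[-4, -10], [11, 4]]


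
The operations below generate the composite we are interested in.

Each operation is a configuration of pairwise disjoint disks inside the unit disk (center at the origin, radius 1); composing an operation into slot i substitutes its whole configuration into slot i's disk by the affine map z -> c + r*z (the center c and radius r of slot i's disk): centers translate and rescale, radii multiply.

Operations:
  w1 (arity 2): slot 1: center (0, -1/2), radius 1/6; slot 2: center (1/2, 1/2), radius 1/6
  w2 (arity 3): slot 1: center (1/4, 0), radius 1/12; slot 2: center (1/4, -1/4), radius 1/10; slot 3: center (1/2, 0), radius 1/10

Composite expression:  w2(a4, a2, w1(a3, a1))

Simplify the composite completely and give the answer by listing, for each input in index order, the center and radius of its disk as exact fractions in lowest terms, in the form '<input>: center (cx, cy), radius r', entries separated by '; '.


a1: center (11/20, 1/20), radius 1/60; a2: center (1/4, -1/4), radius 1/10; a3: center (1/2, -1/20), radius 1/60; a4: center (1/4, 0), radius 1/12


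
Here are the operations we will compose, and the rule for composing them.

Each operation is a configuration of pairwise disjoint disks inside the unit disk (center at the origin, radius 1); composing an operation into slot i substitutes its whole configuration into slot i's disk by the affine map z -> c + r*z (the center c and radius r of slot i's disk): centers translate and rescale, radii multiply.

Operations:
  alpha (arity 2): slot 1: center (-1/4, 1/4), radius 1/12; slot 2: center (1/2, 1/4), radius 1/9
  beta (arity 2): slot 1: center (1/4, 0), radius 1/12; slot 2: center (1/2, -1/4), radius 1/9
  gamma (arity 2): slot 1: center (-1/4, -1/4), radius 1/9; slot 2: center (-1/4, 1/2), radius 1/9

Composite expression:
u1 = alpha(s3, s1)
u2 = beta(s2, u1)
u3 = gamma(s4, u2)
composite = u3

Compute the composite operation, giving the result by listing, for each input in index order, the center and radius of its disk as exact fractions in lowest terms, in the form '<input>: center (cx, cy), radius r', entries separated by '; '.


s1: center (-61/324, 77/162), radius 1/729; s2: center (-2/9, 1/2), radius 1/108; s3: center (-16/81, 77/162), radius 1/972; s4: center (-1/4, -1/4), radius 1/9

Follow each s-input down from gamma: c' goes to c + r*c', radius to r*r'.
input s4: applying the 1 nested substitution gives center (-1/4, -1/4), radius 1/9
input s2: applying the 2 nested substitutions gives center (-2/9, 1/2), radius 1/108
input s3: applying the 3 nested substitutions gives center (-16/81, 77/162), radius 1/972
input s1: applying the 3 nested substitutions gives center (-61/324, 77/162), radius 1/729


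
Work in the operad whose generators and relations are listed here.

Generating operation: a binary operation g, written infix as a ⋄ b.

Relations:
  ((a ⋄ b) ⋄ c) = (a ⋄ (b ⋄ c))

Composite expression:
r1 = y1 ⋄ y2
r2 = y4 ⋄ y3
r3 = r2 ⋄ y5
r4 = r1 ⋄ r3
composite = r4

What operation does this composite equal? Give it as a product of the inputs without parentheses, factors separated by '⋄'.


y1 ⋄ y2 ⋄ y4 ⋄ y3 ⋄ y5

Associativity of g dissolves the nesting; only the y-input order survives.
(y1 ⋄ y2) linearizes to y1 ⋄ y2
(y4 ⋄ y3) linearizes to y4 ⋄ y3
((y4 ⋄ y3) ⋄ y5) linearizes to y4 ⋄ y3 ⋄ y5
((y1 ⋄ y2) ⋄ ((y4 ⋄ y3) ⋄ y5)) linearizes to y1 ⋄ y2 ⋄ y4 ⋄ y3 ⋄ y5


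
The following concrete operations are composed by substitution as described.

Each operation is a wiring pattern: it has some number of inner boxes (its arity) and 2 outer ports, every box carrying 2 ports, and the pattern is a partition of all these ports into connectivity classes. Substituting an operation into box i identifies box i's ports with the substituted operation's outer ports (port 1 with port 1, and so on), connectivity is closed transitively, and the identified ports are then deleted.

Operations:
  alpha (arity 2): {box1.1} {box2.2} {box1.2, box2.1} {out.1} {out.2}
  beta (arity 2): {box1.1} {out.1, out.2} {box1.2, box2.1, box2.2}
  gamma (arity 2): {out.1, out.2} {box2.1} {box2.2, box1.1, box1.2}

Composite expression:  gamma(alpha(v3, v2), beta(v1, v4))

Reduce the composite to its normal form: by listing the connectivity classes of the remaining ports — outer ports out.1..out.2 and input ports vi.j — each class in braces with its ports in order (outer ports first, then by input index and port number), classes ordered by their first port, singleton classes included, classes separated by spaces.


Connectivity passes through glued gamma-boundaries; trace each wire chain.
the subtree at alpha composes to {out.1} {out.2} {v2.1, v3.2} {v2.2} {v3.1} on (v3, v2); out.j = own outer ports
the subtree at beta composes to {out.1, out.2} {v1.1} {v1.2, v4.1, v4.2} on (v1, v4); out.j = own outer ports
the subtree at gamma composes to {out.1, out.2} {v1.1} {v1.2, v4.1, v4.2} {v2.1, v3.2} {v2.2} {v3.1} on (v3, v2, v1, v4); out.j = own outer ports

{out.1, out.2} {v1.1} {v1.2, v4.1, v4.2} {v2.1, v3.2} {v2.2} {v3.1}


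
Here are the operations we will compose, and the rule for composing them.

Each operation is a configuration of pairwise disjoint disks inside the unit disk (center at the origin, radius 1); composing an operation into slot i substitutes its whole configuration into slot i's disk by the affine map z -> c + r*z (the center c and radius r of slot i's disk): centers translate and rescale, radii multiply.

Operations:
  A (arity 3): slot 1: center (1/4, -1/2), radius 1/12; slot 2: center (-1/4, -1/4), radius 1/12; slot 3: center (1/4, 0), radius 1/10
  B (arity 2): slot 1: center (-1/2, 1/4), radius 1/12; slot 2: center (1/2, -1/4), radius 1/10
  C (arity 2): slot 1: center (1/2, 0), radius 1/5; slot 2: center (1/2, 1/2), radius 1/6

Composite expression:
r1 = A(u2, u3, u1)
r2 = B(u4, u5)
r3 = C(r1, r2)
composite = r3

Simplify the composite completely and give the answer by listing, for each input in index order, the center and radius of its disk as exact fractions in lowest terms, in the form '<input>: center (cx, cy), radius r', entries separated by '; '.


Below C, radii multiply path by path; the u-disk centers shift.
u2: after 2 affine steps, its disk has center (11/20, -1/10), radius 1/60
u3: after 2 affine steps, its disk has center (9/20, -1/20), radius 1/60
u1: after 2 affine steps, its disk has center (11/20, 0), radius 1/50
u4: after 2 affine steps, its disk has center (5/12, 13/24), radius 1/72
u5: after 2 affine steps, its disk has center (7/12, 11/24), radius 1/60

u1: center (11/20, 0), radius 1/50; u2: center (11/20, -1/10), radius 1/60; u3: center (9/20, -1/20), radius 1/60; u4: center (5/12, 13/24), radius 1/72; u5: center (7/12, 11/24), radius 1/60


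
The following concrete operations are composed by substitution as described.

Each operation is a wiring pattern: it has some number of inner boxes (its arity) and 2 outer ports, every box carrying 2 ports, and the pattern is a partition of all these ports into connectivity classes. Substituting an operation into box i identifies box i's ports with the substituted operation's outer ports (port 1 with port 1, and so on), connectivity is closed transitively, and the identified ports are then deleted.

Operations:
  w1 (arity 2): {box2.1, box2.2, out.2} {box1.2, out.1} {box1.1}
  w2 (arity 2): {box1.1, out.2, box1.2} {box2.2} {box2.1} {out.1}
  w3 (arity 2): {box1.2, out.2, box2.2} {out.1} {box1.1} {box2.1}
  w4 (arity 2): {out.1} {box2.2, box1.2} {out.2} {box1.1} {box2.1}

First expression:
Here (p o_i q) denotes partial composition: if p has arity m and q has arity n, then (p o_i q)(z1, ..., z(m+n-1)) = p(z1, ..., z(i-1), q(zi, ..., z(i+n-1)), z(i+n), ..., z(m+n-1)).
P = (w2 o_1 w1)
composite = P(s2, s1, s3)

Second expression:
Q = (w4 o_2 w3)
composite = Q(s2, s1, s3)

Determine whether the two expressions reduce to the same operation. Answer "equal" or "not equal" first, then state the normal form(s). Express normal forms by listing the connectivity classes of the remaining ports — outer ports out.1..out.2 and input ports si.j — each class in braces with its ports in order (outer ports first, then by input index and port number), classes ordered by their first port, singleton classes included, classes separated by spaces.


not equal — first {out.1} {out.2, s1.1, s1.2, s2.2} {s2.1} {s3.1} {s3.2}, second {out.1} {out.2} {s1.1} {s1.2, s2.2, s3.2} {s2.1} {s3.1}

Normal form of the first expression: {out.1} {out.2, s1.1, s1.2, s2.2} {s2.1} {s3.1} {s3.2}
Normal form of the second expression: {out.1} {out.2} {s1.1} {s1.2, s2.2, s3.2} {s2.1} {s3.1}
They disagree, so not equal.


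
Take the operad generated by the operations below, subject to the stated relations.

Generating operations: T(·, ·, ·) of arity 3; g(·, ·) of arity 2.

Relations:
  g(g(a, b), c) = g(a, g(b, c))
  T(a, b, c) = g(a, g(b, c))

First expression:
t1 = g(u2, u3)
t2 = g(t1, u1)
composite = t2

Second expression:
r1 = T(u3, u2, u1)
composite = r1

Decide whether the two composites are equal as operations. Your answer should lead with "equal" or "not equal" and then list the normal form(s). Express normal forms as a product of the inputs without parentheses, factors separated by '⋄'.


The first expression reduces to u2 ⋄ u3 ⋄ u1
The second expression reduces to u3 ⋄ u2 ⋄ u1
Distinct normal forms: not equal.

not equal — first u2 ⋄ u3 ⋄ u1, second u3 ⋄ u2 ⋄ u1
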